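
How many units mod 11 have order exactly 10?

4

φ(11) = 11 − 1 = 10 = 2 · 5.
(Z/11Z)^× is cyclic (|G| = 10); a cyclic group of order m has exactly φ(d) elements of each order d | m, and none otherwise.
10 = 2 · 5 divides 10, and φ(10) = 4.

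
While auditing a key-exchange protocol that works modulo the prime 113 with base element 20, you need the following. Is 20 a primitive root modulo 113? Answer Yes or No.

Yes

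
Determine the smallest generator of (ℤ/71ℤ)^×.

7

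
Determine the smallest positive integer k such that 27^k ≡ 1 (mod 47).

By Lagrange's theorem, ord_47(27) divides φ(47) = 47 − 1 = 46 = 2 · 23.
Divisors of 46: 1, 2, 23, 46.
Test each divisor d:
27^1 ≡ 27 (mod 47)
27^2 ≡ 24 (mod 47)
27^23 ≡ 1 (mod 47) ✓
The smallest such exponent is 23, so the order of 27 is 23.

23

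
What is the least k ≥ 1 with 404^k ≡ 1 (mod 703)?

ord(404) | φ(703) = φ(19·37) = (19−1)·(37−1) = 18·36 = 648 = 2^3 · 3^4.
Divisors of 648: 1, 2, 3, 4, 6, 8, 9, 12, 18, 24, 27, 36, 54, 72, 81, 108, 162, 216, 324, 648.
Compute 404^d (mod 703) for the divisors d until we hit 1:
404^1 ≡ 404 (mod 703)
404^2 ≡ 120 (mod 703)
404^3 ≡ 676 (mod 703)
404^4 ≡ 340 (mod 703)
404^6 ≡ 26 (mod 703)
404^8 ≡ 308 (mod 703)
404^9 ≡ 1 (mod 703) ✓
Therefore the multiplicative order of 404 modulo 703 is 9.

9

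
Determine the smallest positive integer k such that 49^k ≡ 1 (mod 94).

23

By Lagrange's theorem, ord_94(49) divides φ(94) = φ(2)·φ(47) = 1·46 = 46 = 2 · 23.
Divisors of 46: 1, 2, 23, 46.
Evaluate successive powers at the divisors of 46:
49^1 ≡ 49
49^2 ≡ 51
49^23 ≡ 1
Hence ord(49) = 23.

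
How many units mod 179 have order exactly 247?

0

φ(179) = 179 − 1 = 178 = 2 · 89.
In a cyclic group of order 178, there are φ(d) elements of order d for each divisor d of 178, and zero for non-divisors.
Since 247 ∤ 178, the count is 0.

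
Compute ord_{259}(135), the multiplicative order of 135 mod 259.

The order of 135 must divide φ(259) = φ(7·37) = (7−1)·(37−1) = 6·36 = 216 = 2^3 · 3^3.
Divisors of 216: 1, 2, 3, 4, 6, 8, 9, 12, 18, 24, 27, 36, 54, 72, 108, 216.
Check 135^d mod 259 for each divisor in increasing order:
135^1 ≡ 135
135^2 ≡ 95
135^3 ≡ 134
135^4 ≡ 219
135^6 ≡ 85
135^8 ≡ 46
135^9 ≡ 253
135^12 ≡ 232
135^18 ≡ 36
135^24 ≡ 211
135^27 ≡ 43
135^36 ≡ 1
So ord_259(135) = 36.

36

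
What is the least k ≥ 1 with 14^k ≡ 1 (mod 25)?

By Lagrange's theorem, ord_25(14) divides φ(25) = φ(5^2) = 5·(5−1) = 20 = 2^2 · 5.
Divisors of 20: 1, 2, 4, 5, 10, 20.
Check 14^d mod 25 for each divisor in increasing order:
14^1 ≡ 14 (mod 25)
14^2 ≡ 21 (mod 25)
14^4 ≡ 16 (mod 25)
14^5 ≡ 24 (mod 25)
14^10 ≡ 1 (mod 25) ✓
Hence ord(14) = 10.

10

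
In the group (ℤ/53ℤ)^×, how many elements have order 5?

φ(53) = 53 − 1 = 52 = 2^2 · 13.
In a cyclic group of order 52, there are φ(d) elements of order d for each divisor d of 52, and zero for non-divisors.
Here 52 is not a multiple of 5, so there are no elements of order 5.

0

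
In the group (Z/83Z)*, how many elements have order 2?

φ(83) = 83 − 1 = 82 = 2 · 41.
In a cyclic group of order 82, there are φ(d) elements of order d for each divisor d of 82, and zero for non-divisors.
2 | 82, and φ(2) = 2 − 1 = 1.

1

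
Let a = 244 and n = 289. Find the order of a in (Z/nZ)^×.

272

By Lagrange's theorem, ord_289(244) divides φ(289) = φ(17^2) = 17·(17−1) = 272 = 2^4 · 17.
Divisors of 272: 1, 2, 4, 8, 16, 17, 34, 68, 136, 272.
Check 244^d mod 289 for each divisor in increasing order:
244^1 ≡ 244 (mod 289)
244^2 ≡ 2 (mod 289)
244^4 ≡ 4 (mod 289)
244^8 ≡ 16 (mod 289)
244^16 ≡ 256 (mod 289)
244^17 ≡ 40 (mod 289)
244^34 ≡ 155 (mod 289)
244^68 ≡ 38 (mod 289)
244^136 ≡ 288 (mod 289)
244^272 ≡ 1 (mod 289) ✓
So ord_289(244) = 272.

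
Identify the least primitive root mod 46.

5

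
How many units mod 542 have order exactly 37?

0

φ(542) = φ(2)·φ(271) = 1·270 = 270 = 2 · 3^3 · 5.
Since (Z/542Z)^× is cyclic of order 270, the number of elements of order d is φ(d) when d | 270 and 0 otherwise.
Here 270 is not a multiple of 37, so there are no elements of order 37.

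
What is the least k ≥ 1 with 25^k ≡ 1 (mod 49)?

By Lagrange's theorem, ord_49(25) divides φ(49) = φ(7^2) = 7·(7−1) = 42 = 2 · 3 · 7.
Divisors of 42: 1, 2, 3, 6, 7, 14, 21, 42.
Compute 25^d (mod 49) for the divisors d until we hit 1:
25^1 ≡ 25
25^2 ≡ 37
25^3 ≡ 43
25^6 ≡ 36
25^7 ≡ 18
25^14 ≡ 30
25^21 ≡ 1
Therefore the multiplicative order of 25 modulo 49 is 21.

21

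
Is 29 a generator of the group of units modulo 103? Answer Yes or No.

φ(103) = 103 − 1 = 102 = 2 · 3 · 17.
Test 29^(102/q) mod 103 for each prime factor q of 102:
29^51 ≡ 1 (mod 103)  [q = 2: ≡ 1 ✗]
29^34 ≡ 46 (mod 103)  [q = 3: ≢ 1 ✓]
29^6 ≡ 72 (mod 103)  [q = 17: ≢ 1 ✓]
The check at q = 2 fails, so 29 generates a proper subgroup.

No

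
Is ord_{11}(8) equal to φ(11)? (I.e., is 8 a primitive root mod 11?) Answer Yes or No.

Yes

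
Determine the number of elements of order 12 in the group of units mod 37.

4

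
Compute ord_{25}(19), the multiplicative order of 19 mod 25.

ord(19) | φ(25) = φ(5^2) = 5·(5−1) = 20 = 2^2 · 5.
Divisors of 20: 1, 2, 4, 5, 10, 20.
Test each divisor d:
19^1 ≡ 19 (mod 25)
19^2 ≡ 11 (mod 25)
19^4 ≡ 21 (mod 25)
19^5 ≡ 24 (mod 25)
19^10 ≡ 1 (mod 25) ✓
Hence ord(19) = 10.

10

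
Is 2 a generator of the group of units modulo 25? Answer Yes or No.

Yes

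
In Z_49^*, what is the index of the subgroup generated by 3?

ord(3) | φ(49) = φ(7^2) = 7·(7−1) = 42 = 2 · 3 · 7.
Divisors of 42: 1, 2, 3, 6, 7, 14, 21, 42.
Evaluate successive powers at the divisors of 42:
3^1 ≡ 3 (mod 49)
3^2 ≡ 9 (mod 49)
3^3 ≡ 27 (mod 49)
3^6 ≡ 43 (mod 49)
3^7 ≡ 31 (mod 49)
3^14 ≡ 30 (mod 49)
3^21 ≡ 48 (mod 49)
3^42 ≡ 1 (mod 49) ✓
Thus |⟨3⟩| = ord(3) = 42.
The index is φ(49) / ord(3) = 42 / 42 = 1.

1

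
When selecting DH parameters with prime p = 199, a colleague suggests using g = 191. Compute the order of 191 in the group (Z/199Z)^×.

ord(191) | φ(199) = 199 − 1 = 198 = 2 · 3^2 · 11.
Divisors of 198: 1, 2, 3, 6, 9, 11, 18, 22, 33, 66, 99, 198.
Evaluate successive powers at the divisors of 198:
191^1 ≡ 191
191^2 ≡ 64
191^3 ≡ 85
191^6 ≡ 61
191^9 ≡ 11
191^11 ≡ 107
191^18 ≡ 121
191^22 ≡ 106
191^33 ≡ 198
191^66 ≡ 1
Therefore the multiplicative order of 191 modulo 199 is 66.

66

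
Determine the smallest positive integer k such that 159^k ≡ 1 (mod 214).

The order of 159 must divide φ(214) = φ(2)·φ(107) = 1·106 = 106 = 2 · 53.
Divisors of 106: 1, 2, 53, 106.
Test each divisor d:
159^1 ≡ 159 (mod 214)
159^2 ≡ 29 (mod 214)
159^53 ≡ 1 (mod 214) ✓
Hence ord(159) = 53.

53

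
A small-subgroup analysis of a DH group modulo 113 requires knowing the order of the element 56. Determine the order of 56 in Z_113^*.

The order of 56 must divide φ(113) = 113 − 1 = 112 = 2^4 · 7.
Divisors of 112: 1, 2, 4, 7, 8, 14, 16, 28, 56, 112.
Evaluate successive powers at the divisors of 112:
56^1 ≡ 56 (mod 113)
56^2 ≡ 85 (mod 113)
56^4 ≡ 106 (mod 113)
56^7 ≡ 15 (mod 113)
56^8 ≡ 49 (mod 113)
56^14 ≡ 112 (mod 113)
56^16 ≡ 28 (mod 113)
56^28 ≡ 1 (mod 113) ✓
The smallest such exponent is 28, so the order of 56 is 28.

28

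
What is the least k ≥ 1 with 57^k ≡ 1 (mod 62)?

6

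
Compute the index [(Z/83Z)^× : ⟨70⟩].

2

The order of 70 must divide φ(83) = 83 − 1 = 82 = 2 · 41.
Divisors of 82: 1, 2, 41, 82.
Evaluate successive powers at the divisors of 82:
70^1 ≡ 70
70^2 ≡ 3
70^41 ≡ 1
So ord_83(70) = 41, hence |⟨70⟩| = 41.
[(Z/83Z)^× : ⟨70⟩] = 82/41 = 2.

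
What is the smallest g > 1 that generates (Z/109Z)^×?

6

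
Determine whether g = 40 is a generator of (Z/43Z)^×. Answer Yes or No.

φ(43) = 43 − 1 = 42 = 2 · 3 · 7.
It suffices to check that the order of 40 is not a proper divisor of 42: compute 40^(42/q) for q ∈ {2, 3, 7}.
40^21 ≡ 1 (mod 43)  [q = 2: ≡ 1 ✗]
40^14 ≡ 36 (mod 43)  [q = 3: ≢ 1 ✓]
40^6 ≡ 41 (mod 43)  [q = 7: ≢ 1 ✓]
40^21 ≡ 1 shows ord(40) | 21, strictly less than φ(43); not a primitive root.

No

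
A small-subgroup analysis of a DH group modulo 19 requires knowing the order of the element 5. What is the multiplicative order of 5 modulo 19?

By Lagrange's theorem, ord_19(5) divides φ(19) = 19 − 1 = 18 = 2 · 3^2.
Divisors of 18: 1, 2, 3, 6, 9, 18.
Test each divisor d:
5^1 ≡ 5 (mod 19)
5^2 ≡ 6 (mod 19)
5^3 ≡ 11 (mod 19)
5^6 ≡ 7 (mod 19)
5^9 ≡ 1 (mod 19) ✓
So ord_19(5) = 9.

9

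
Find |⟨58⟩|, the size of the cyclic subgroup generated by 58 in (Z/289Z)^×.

272

Since 58 ∈ (Z/289Z)^×, its order divides φ(289) = φ(17^2) = 17·(17−1) = 272 = 2^4 · 17.
Divisors of 272: 1, 2, 4, 8, 16, 17, 34, 68, 136, 272.
Check 58^d mod 289 for each divisor in increasing order:
58^1 ≡ 58 (mod 289)
58^2 ≡ 185 (mod 289)
58^4 ≡ 123 (mod 289)
58^8 ≡ 101 (mod 289)
58^16 ≡ 86 (mod 289)
58^17 ≡ 75 (mod 289)
58^34 ≡ 134 (mod 289)
58^68 ≡ 38 (mod 289)
58^136 ≡ 288 (mod 289)
58^272 ≡ 1 (mod 289) ✓
The smallest such exponent is 272, so the order of 58 is 272.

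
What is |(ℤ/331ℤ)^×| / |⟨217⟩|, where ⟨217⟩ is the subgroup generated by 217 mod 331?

1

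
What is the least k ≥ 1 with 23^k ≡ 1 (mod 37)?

12

Since 23 ∈ (Z/37Z)^×, its order divides φ(37) = 37 − 1 = 36 = 2^2 · 3^2.
Divisors of 36: 1, 2, 3, 4, 6, 9, 12, 18, 36.
Test each divisor d:
23^1 ≡ 23 (mod 37)
23^2 ≡ 11 (mod 37)
23^3 ≡ 31 (mod 37)
23^4 ≡ 10 (mod 37)
23^6 ≡ 36 (mod 37)
23^9 ≡ 6 (mod 37)
23^12 ≡ 1 (mod 37) ✓
So ord_37(23) = 12.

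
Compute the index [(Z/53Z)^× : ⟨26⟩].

By Lagrange's theorem, ord_53(26) divides φ(53) = 53 − 1 = 52 = 2^2 · 13.
Divisors of 52: 1, 2, 4, 13, 26, 52.
Check 26^d mod 53 for each divisor in increasing order:
26^1 ≡ 26
26^2 ≡ 40
26^4 ≡ 10
26^13 ≡ 30
26^26 ≡ 52
26^52 ≡ 1
Thus |⟨26⟩| = ord(26) = 52.
[(Z/53Z)^× : ⟨26⟩] = 52/52 = 1.

1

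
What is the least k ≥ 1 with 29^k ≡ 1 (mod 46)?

Since 29 ∈ (Z/46Z)^×, its order divides φ(46) = φ(2)·φ(23) = 1·22 = 22 = 2 · 11.
Divisors of 22: 1, 2, 11, 22.
Check 29^d mod 46 for each divisor in increasing order:
29^1 ≡ 29 (mod 46)
29^2 ≡ 13 (mod 46)
29^11 ≡ 1 (mod 46) ✓
The smallest such exponent is 11, so the order of 29 is 11.

11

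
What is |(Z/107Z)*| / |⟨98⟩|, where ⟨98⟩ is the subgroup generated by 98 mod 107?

1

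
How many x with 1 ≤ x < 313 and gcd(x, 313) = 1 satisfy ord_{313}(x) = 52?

24

φ(313) = 313 − 1 = 312 = 2^3 · 3 · 13.
Since (Z/313Z)^× is cyclic of order 312, the number of elements of order d is φ(d) when d | 312 and 0 otherwise.
52 = 2^2 · 13 divides 312, and φ(52) = 24.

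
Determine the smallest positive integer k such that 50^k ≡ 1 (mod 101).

100

By Lagrange's theorem, ord_101(50) divides φ(101) = 101 − 1 = 100 = 2^2 · 5^2.
Divisors of 100: 1, 2, 4, 5, 10, 20, 25, 50, 100.
Compute 50^d (mod 101) for the divisors d until we hit 1:
50^1 ≡ 50 (mod 101)
50^2 ≡ 76 (mod 101)
50^4 ≡ 19 (mod 101)
50^5 ≡ 41 (mod 101)
50^10 ≡ 65 (mod 101)
50^20 ≡ 84 (mod 101)
50^25 ≡ 10 (mod 101)
50^50 ≡ 100 (mod 101)
50^100 ≡ 1 (mod 101) ✓
Hence ord(50) = 100.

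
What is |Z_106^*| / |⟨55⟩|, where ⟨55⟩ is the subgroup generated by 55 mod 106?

By Lagrange's theorem, ord_106(55) divides φ(106) = φ(2)·φ(53) = 1·52 = 52 = 2^2 · 13.
Divisors of 52: 1, 2, 4, 13, 26, 52.
Evaluate successive powers at the divisors of 52:
55^1 ≡ 55 (mod 106)
55^2 ≡ 57 (mod 106)
55^4 ≡ 69 (mod 106)
55^13 ≡ 83 (mod 106)
55^26 ≡ 105 (mod 106)
55^52 ≡ 1 (mod 106) ✓
So ord_106(55) = 52, hence |⟨55⟩| = 52.
[(Z/106Z)^× : ⟨55⟩] = 52/52 = 1.

1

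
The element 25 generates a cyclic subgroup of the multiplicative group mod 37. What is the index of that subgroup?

2

The order of 25 must divide φ(37) = 37 − 1 = 36 = 2^2 · 3^2.
Divisors of 36: 1, 2, 3, 4, 6, 9, 12, 18, 36.
Check 25^d mod 37 for each divisor in increasing order:
25^1 ≡ 25 (mod 37)
25^2 ≡ 33 (mod 37)
25^3 ≡ 11 (mod 37)
25^4 ≡ 16 (mod 37)
25^6 ≡ 10 (mod 37)
25^9 ≡ 36 (mod 37)
25^12 ≡ 26 (mod 37)
25^18 ≡ 1 (mod 37) ✓
The order of 25 is 18, so the subgroup it generates has 18 elements.
Index = |(Z/37Z)^×| / |⟨25⟩| = 36 / 18 = 2.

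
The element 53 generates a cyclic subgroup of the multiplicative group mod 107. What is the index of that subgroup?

2

By Lagrange's theorem, ord_107(53) divides φ(107) = 107 − 1 = 106 = 2 · 53.
Divisors of 106: 1, 2, 53, 106.
Compute 53^d (mod 107) for the divisors d until we hit 1:
53^1 ≡ 53 (mod 107)
53^2 ≡ 27 (mod 107)
53^53 ≡ 1 (mod 107) ✓
So ord_107(53) = 53, hence |⟨53⟩| = 53.
[(Z/107Z)^× : ⟨53⟩] = 106/53 = 2.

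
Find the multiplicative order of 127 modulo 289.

136

The order of 127 must divide φ(289) = φ(17^2) = 17·(17−1) = 272 = 2^4 · 17.
Divisors of 272: 1, 2, 4, 8, 16, 17, 34, 68, 136, 272.
Evaluate successive powers at the divisors of 272:
127^1 ≡ 127 (mod 289)
127^2 ≡ 234 (mod 289)
127^4 ≡ 135 (mod 289)
127^8 ≡ 18 (mod 289)
127^16 ≡ 35 (mod 289)
127^17 ≡ 110 (mod 289)
127^34 ≡ 251 (mod 289)
127^68 ≡ 288 (mod 289)
127^136 ≡ 1 (mod 289) ✓
The smallest such exponent is 136, so the order of 127 is 136.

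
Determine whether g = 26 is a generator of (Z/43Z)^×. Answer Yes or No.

φ(43) = 43 − 1 = 42 = 2 · 3 · 7.
26 is a primitive root mod 43 iff 26^(φ(43)/q) ≢ 1 for every prime q | φ(43), i.e. q ∈ {2, 3, 7}.
26^21 ≡ 42 (mod 43)  [q = 2: ≢ 1 ✓]
26^14 ≡ 6 (mod 43)  [q = 3: ≢ 1 ✓]
26^6 ≡ 35 (mod 43)  [q = 7: ≢ 1 ✓]
All checks pass, so 26 has order 42 and is a primitive root modulo 43.

Yes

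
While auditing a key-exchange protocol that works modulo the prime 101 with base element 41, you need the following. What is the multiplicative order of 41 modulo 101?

Since 41 ∈ (Z/101Z)^×, its order divides φ(101) = 101 − 1 = 100 = 2^2 · 5^2.
Divisors of 100: 1, 2, 4, 5, 10, 20, 25, 50, 100.
Test each divisor d:
41^1 ≡ 41 (mod 101)
41^2 ≡ 65 (mod 101)
41^4 ≡ 84 (mod 101)
41^5 ≡ 10 (mod 101)
41^10 ≡ 100 (mod 101)
41^20 ≡ 1 (mod 101) ✓
The smallest such exponent is 20, so the order of 41 is 20.

20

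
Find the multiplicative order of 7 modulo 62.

The order of 7 must divide φ(62) = φ(2)·φ(31) = 1·30 = 30 = 2 · 3 · 5.
Divisors of 30: 1, 2, 3, 5, 6, 10, 15, 30.
Compute 7^d (mod 62) for the divisors d until we hit 1:
7^1 ≡ 7 (mod 62)
7^2 ≡ 49 (mod 62)
7^3 ≡ 33 (mod 62)
7^5 ≡ 5 (mod 62)
7^6 ≡ 35 (mod 62)
7^10 ≡ 25 (mod 62)
7^15 ≡ 1 (mod 62) ✓
So ord_62(7) = 15.

15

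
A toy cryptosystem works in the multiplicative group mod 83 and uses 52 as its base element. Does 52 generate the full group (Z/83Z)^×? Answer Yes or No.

φ(83) = 83 − 1 = 82 = 2 · 41.
It suffices to check that the order of 52 is not a proper divisor of 82: compute 52^(82/q) for q ∈ {2, 41}.
52^41 ≡ 82 (mod 83)  [q = 2: ≢ 1 ✓]
52^2 ≡ 48 (mod 83)  [q = 41: ≢ 1 ✓]
All checks pass, so 52 has order 82 and is a primitive root modulo 83.

Yes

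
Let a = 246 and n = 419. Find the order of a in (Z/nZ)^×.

418

ord(246) | φ(419) = 419 − 1 = 418 = 2 · 11 · 19.
Divisors of 418: 1, 2, 11, 19, 22, 38, 209, 418.
Check 246^d mod 419 for each divisor in increasing order:
246^1 ≡ 246
246^2 ≡ 180
246^11 ≡ 211
246^19 ≡ 290
246^22 ≡ 107
246^38 ≡ 300
246^209 ≡ 418
246^418 ≡ 1
Hence ord(246) = 418.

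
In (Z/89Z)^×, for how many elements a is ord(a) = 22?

φ(89) = 89 − 1 = 88 = 2^3 · 11.
In a cyclic group of order 88, there are φ(d) elements of order d for each divisor d of 88, and zero for non-divisors.
22 = 2 · 11 divides 88, and φ(22) = 10.

10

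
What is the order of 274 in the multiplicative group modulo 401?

The order of 274 must divide φ(401) = 401 − 1 = 400 = 2^4 · 5^2.
Divisors of 400: 1, 2, 4, 5, 8, 10, 16, 20, 25, 40, 50, 80, 100, 200, 400.
Evaluate successive powers at the divisors of 400:
274^1 ≡ 274
274^2 ≡ 89
274^4 ≡ 302
274^5 ≡ 142
274^8 ≡ 177
274^10 ≡ 114
274^16 ≡ 51
274^20 ≡ 164
274^25 ≡ 30
274^40 ≡ 29
274^50 ≡ 98
274^80 ≡ 39
274^100 ≡ 381
274^200 ≡ 400
274^400 ≡ 1
Hence ord(274) = 400.

400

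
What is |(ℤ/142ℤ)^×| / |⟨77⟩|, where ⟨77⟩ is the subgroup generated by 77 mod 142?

2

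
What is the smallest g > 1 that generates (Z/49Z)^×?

φ(49) = φ(7^2) = 7·(7−1) = 42 = 2 · 3 · 7.
g is a primitive root iff g^(42/q) ≢ 1 (mod 49) for each prime q ∈ {2, 3, 7}.
g = 2: 2^21 ≡ 1 — hits 1, so not a primitive root.
g = 3: 3^21 ≡ 48; 3^14 ≡ 30; 3^6 ≡ 43 — none is 1, so 3 is a primitive root.
Hence the least primitive root of 49 is 3.

3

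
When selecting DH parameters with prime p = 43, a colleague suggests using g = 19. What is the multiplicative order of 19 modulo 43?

42

The order of 19 must divide φ(43) = 43 − 1 = 42 = 2 · 3 · 7.
Divisors of 42: 1, 2, 3, 6, 7, 14, 21, 42.
Check 19^d mod 43 for each divisor in increasing order:
19^1 ≡ 19 (mod 43)
19^2 ≡ 17 (mod 43)
19^3 ≡ 22 (mod 43)
19^6 ≡ 11 (mod 43)
19^7 ≡ 37 (mod 43)
19^14 ≡ 36 (mod 43)
19^21 ≡ 42 (mod 43)
19^42 ≡ 1 (mod 43) ✓
The smallest such exponent is 42, so the order of 19 is 42.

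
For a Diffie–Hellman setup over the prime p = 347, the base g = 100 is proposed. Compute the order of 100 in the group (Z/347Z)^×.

ord(100) | φ(347) = 347 − 1 = 346 = 2 · 173.
Divisors of 346: 1, 2, 173, 346.
Test each divisor d:
100^1 ≡ 100 (mod 347)
100^2 ≡ 284 (mod 347)
100^173 ≡ 1 (mod 347) ✓
The smallest such exponent is 173, so the order of 100 is 173.

173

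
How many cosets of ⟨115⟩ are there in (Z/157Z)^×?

4

ord(115) | φ(157) = 157 − 1 = 156 = 2^2 · 3 · 13.
Divisors of 156: 1, 2, 3, 4, 6, 12, 13, 26, 39, 52, 78, 156.
Evaluate successive powers at the divisors of 156:
115^1 ≡ 115 (mod 157)
115^2 ≡ 37 (mod 157)
115^3 ≡ 16 (mod 157)
115^4 ≡ 113 (mod 157)
115^6 ≡ 99 (mod 157)
115^12 ≡ 67 (mod 157)
115^13 ≡ 12 (mod 157)
115^26 ≡ 144 (mod 157)
115^39 ≡ 1 (mod 157) ✓
The order of 115 is 39, so the subgroup it generates has 39 elements.
Index = |(Z/157Z)^×| / |⟨115⟩| = 156 / 39 = 4.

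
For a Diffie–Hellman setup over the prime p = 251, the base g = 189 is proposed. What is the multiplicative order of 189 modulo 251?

125

Since 189 ∈ (Z/251Z)^×, its order divides φ(251) = 251 − 1 = 250 = 2 · 5^3.
Divisors of 250: 1, 2, 5, 10, 25, 50, 125, 250.
Evaluate successive powers at the divisors of 250:
189^1 ≡ 189
189^2 ≡ 79
189^5 ≡ 100
189^10 ≡ 211
189^25 ≡ 113
189^50 ≡ 219
189^125 ≡ 1
Hence ord(189) = 125.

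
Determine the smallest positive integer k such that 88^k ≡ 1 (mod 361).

114

By Lagrange's theorem, ord_361(88) divides φ(361) = φ(19^2) = 19·(19−1) = 342 = 2 · 3^2 · 19.
Divisors of 342: 1, 2, 3, 6, 9, 18, 19, 38, 57, 114, 171, 342.
Compute 88^d (mod 361) for the divisors d until we hit 1:
88^1 ≡ 88
88^2 ≡ 163
88^3 ≡ 265
88^6 ≡ 191
88^9 ≡ 75
88^18 ≡ 210
88^19 ≡ 69
88^38 ≡ 68
88^57 ≡ 360
88^114 ≡ 1
So ord_361(88) = 114.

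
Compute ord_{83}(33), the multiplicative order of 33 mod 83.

41

By Lagrange's theorem, ord_83(33) divides φ(83) = 83 − 1 = 82 = 2 · 41.
Divisors of 82: 1, 2, 41, 82.
Test each divisor d:
33^1 ≡ 33
33^2 ≡ 10
33^41 ≡ 1
So ord_83(33) = 41.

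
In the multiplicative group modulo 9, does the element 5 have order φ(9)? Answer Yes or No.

Yes

φ(9) = φ(3^2) = 3·(3−1) = 6 = 2 · 3.
It suffices to check that the order of 5 is not a proper divisor of 6: compute 5^(6/q) for q ∈ {2, 3}.
5^3 ≡ 8 (mod 9)  [q = 2: ≢ 1 ✓]
5^2 ≡ 7 (mod 9)  [q = 3: ≢ 1 ✓]
None equal 1, so ord_9(5) = 6: 5 is a primitive root.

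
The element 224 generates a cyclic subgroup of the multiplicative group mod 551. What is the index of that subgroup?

Since 224 ∈ (Z/551Z)^×, its order divides φ(551) = φ(19·29) = (19−1)·(29−1) = 18·28 = 504 = 2^3 · 3^2 · 7.
Divisors of 504: 1, 2, 3, 4, 6, 7, 8, 9, 12, 14, 18, 21, 24, 28, 36, 42, 56, 63, 72, 84, 126, 168, 252, 504.
Evaluate successive powers at the divisors of 504:
224^1 ≡ 224
224^2 ≡ 35
224^3 ≡ 126
224^4 ≡ 123
224^6 ≡ 448
224^7 ≡ 70
224^8 ≡ 252
224^9 ≡ 246
224^12 ≡ 140
224^14 ≡ 492
224^18 ≡ 457
224^21 ≡ 278
224^24 ≡ 315
224^28 ≡ 175
224^36 ≡ 20
224^42 ≡ 144
224^56 ≡ 320
224^63 ≡ 360
224^72 ≡ 400
224^84 ≡ 349
224^126 ≡ 115
224^168 ≡ 30
224^252 ≡ 1
So ord_551(224) = 252, hence |⟨224⟩| = 252.
The index is φ(551) / ord(224) = 504 / 252 = 2.

2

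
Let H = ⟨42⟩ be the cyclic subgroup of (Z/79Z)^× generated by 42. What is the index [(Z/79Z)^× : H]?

2

By Lagrange's theorem, ord_79(42) divides φ(79) = 79 − 1 = 78 = 2 · 3 · 13.
Divisors of 78: 1, 2, 3, 6, 13, 26, 39, 78.
Test each divisor d:
42^1 ≡ 42 (mod 79)
42^2 ≡ 26 (mod 79)
42^3 ≡ 65 (mod 79)
42^6 ≡ 38 (mod 79)
42^13 ≡ 55 (mod 79)
42^26 ≡ 23 (mod 79)
42^39 ≡ 1 (mod 79) ✓
Thus |⟨42⟩| = ord(42) = 39.
The index is φ(79) / ord(42) = 78 / 39 = 2.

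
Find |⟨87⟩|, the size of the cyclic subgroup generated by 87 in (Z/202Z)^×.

The order of 87 must divide φ(202) = φ(2)·φ(101) = 1·100 = 100 = 2^2 · 5^2.
Divisors of 100: 1, 2, 4, 5, 10, 20, 25, 50, 100.
Compute 87^d (mod 202) for the divisors d until we hit 1:
87^1 ≡ 87
87^2 ≡ 95
87^4 ≡ 137
87^5 ≡ 1
So ord_202(87) = 5.

5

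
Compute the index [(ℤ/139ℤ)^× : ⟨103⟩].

3

By Lagrange's theorem, ord_139(103) divides φ(139) = 139 − 1 = 138 = 2 · 3 · 23.
Divisors of 138: 1, 2, 3, 6, 23, 46, 69, 138.
Evaluate successive powers at the divisors of 138:
103^1 ≡ 103
103^2 ≡ 45
103^3 ≡ 48
103^6 ≡ 80
103^23 ≡ 138
103^46 ≡ 1
The order of 103 is 46, so the subgroup it generates has 46 elements.
[(Z/139Z)^× : ⟨103⟩] = 138/46 = 3.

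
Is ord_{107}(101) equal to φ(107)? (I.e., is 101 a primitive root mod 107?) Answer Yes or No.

No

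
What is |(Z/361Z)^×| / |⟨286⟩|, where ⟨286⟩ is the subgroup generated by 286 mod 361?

18

The order of 286 must divide φ(361) = φ(19^2) = 19·(19−1) = 342 = 2 · 3^2 · 19.
Divisors of 342: 1, 2, 3, 6, 9, 18, 19, 38, 57, 114, 171, 342.
Evaluate successive powers at the divisors of 342:
286^1 ≡ 286 (mod 361)
286^2 ≡ 210 (mod 361)
286^3 ≡ 134 (mod 361)
286^6 ≡ 267 (mod 361)
286^9 ≡ 39 (mod 361)
286^18 ≡ 77 (mod 361)
286^19 ≡ 1 (mod 361) ✓
Thus |⟨286⟩| = ord(286) = 19.
The index is φ(361) / ord(286) = 342 / 19 = 18.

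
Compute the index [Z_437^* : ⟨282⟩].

4

By Lagrange's theorem, ord_437(282) divides φ(437) = φ(19·23) = (19−1)·(23−1) = 18·22 = 396 = 2^2 · 3^2 · 11.
Divisors of 396: 1, 2, 3, 4, 6, 9, 11, 12, 18, 22, 33, 36, 44, 66, 99, 132, 198, 396.
Check 282^d mod 437 for each divisor in increasing order:
282^1 ≡ 282 (mod 437)
282^2 ≡ 427 (mod 437)
282^3 ≡ 239 (mod 437)
282^4 ≡ 100 (mod 437)
282^6 ≡ 311 (mod 437)
282^9 ≡ 39 (mod 437)
282^11 ≡ 47 (mod 437)
282^12 ≡ 144 (mod 437)
282^18 ≡ 210 (mod 437)
282^22 ≡ 24 (mod 437)
282^33 ≡ 254 (mod 437)
282^36 ≡ 400 (mod 437)
282^44 ≡ 139 (mod 437)
282^66 ≡ 277 (mod 437)
282^99 ≡ 1 (mod 437) ✓
So ord_437(282) = 99, hence |⟨282⟩| = 99.
[(Z/437Z)^× : ⟨282⟩] = 396/99 = 4.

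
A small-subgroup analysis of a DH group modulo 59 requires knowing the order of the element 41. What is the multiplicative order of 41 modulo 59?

29

ord(41) | φ(59) = 59 − 1 = 58 = 2 · 29.
Divisors of 58: 1, 2, 29, 58.
Check 41^d mod 59 for each divisor in increasing order:
41^1 ≡ 41
41^2 ≡ 29
41^29 ≡ 1
The smallest such exponent is 29, so the order of 41 is 29.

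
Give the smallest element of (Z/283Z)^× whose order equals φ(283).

3

φ(283) = 283 − 1 = 282 = 2 · 3 · 47.
g is a primitive root iff g^(282/q) ≢ 1 (mod 283) for each prime q ∈ {2, 3, 47}.
g = 2: 2^141 ≡ 282; 2^94 ≡ 1 — hits 1, so not a primitive root.
g = 3: 3^141 ≡ 282; 3^94 ≡ 238; 3^6 ≡ 163 — none is 1, so 3 is a primitive root.
So 3 is the smallest generator of (Z/283Z)^×.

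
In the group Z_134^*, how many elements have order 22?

φ(134) = φ(2)·φ(67) = 1·66 = 66 = 2 · 3 · 11.
Since (Z/134Z)^× is cyclic of order 66, the number of elements of order d is φ(d) when d | 66 and 0 otherwise.
22 = 2 · 11 divides 66, and φ(22) = 10.

10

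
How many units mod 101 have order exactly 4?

φ(101) = 101 − 1 = 100 = 2^2 · 5^2.
In a cyclic group of order 100, there are φ(d) elements of order d for each divisor d of 100, and zero for non-divisors.
4 = 2^2 divides 100, and φ(4) = 2.

2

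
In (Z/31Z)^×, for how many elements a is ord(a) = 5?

4

φ(31) = 31 − 1 = 30 = 2 · 3 · 5.
(Z/31Z)^× is cyclic (|G| = 30); a cyclic group of order m has exactly φ(d) elements of each order d | m, and none otherwise.
5 | 30, and φ(5) = 5 − 1 = 4.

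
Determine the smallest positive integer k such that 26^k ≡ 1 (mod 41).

By Lagrange's theorem, ord_41(26) divides φ(41) = 41 − 1 = 40 = 2^3 · 5.
Divisors of 40: 1, 2, 4, 5, 8, 10, 20, 40.
Test each divisor d:
26^1 ≡ 26 (mod 41)
26^2 ≡ 20 (mod 41)
26^4 ≡ 31 (mod 41)
26^5 ≡ 27 (mod 41)
26^8 ≡ 18 (mod 41)
26^10 ≡ 32 (mod 41)
26^20 ≡ 40 (mod 41)
26^40 ≡ 1 (mod 41) ✓
Hence ord(26) = 40.

40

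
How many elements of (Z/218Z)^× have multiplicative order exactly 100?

φ(218) = φ(2)·φ(109) = 1·108 = 108 = 2^2 · 3^3.
Since (Z/218Z)^× is cyclic of order 108, the number of elements of order d is φ(d) when d | 108 and 0 otherwise.
100 does not divide 108, so no element of (Z/218Z)^× has order 100.

0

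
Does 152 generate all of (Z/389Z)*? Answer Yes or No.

Yes

φ(389) = 389 − 1 = 388 = 2^2 · 97.
Test 152^(388/q) mod 389 for each prime factor q of 388:
152^194 ≡ 388 (mod 389)  [q = 2: ≢ 1 ✓]
152^4 ≡ 69 (mod 389)  [q = 97: ≢ 1 ✓]
All checks pass, so 152 has order 388 and is a primitive root modulo 389.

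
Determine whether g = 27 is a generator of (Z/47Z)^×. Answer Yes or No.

φ(47) = 47 − 1 = 46 = 2 · 23.
It suffices to check that the order of 27 is not a proper divisor of 46: compute 27^(46/q) for q ∈ {2, 23}.
27^23 ≡ 1 (mod 47)  [q = 2: ≡ 1 ✗]
27^2 ≡ 24 (mod 47)  [q = 23: ≢ 1 ✓]
27^23 ≡ 1 shows ord(27) | 23, strictly less than φ(47); not a primitive root.

No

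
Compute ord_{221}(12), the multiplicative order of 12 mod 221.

16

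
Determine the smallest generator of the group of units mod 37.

2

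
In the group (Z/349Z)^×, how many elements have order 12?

4

φ(349) = 349 − 1 = 348 = 2^2 · 3 · 29.
Since (Z/349Z)^× is cyclic of order 348, the number of elements of order d is φ(d) when d | 348 and 0 otherwise.
12 = 2^2 · 3 divides 348, and φ(12) = 4.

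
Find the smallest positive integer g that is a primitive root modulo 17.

3

φ(17) = 17 − 1 = 16 = 2^4.
g is a primitive root iff g^(16/q) ≢ 1 (mod 17) for each prime q ∈ {2}.
g = 2: 2^8 ≡ 1 — hits 1, so not a primitive root.
g = 3: 3^8 ≡ 16 — none is 1, so 3 is a primitive root.
The smallest primitive root modulo 17 is 3.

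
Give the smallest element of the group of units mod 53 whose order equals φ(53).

φ(53) = 53 − 1 = 52 = 2^2 · 13.
g is a primitive root iff g^(52/q) ≢ 1 (mod 53) for each prime q ∈ {2, 13}.
g = 2: 2^26 ≡ 52; 2^4 ≡ 16 — none is 1, so 2 is a primitive root.
The smallest primitive root modulo 53 is 2.

2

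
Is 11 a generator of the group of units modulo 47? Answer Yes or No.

Yes

φ(47) = 47 − 1 = 46 = 2 · 23.
It suffices to check that the order of 11 is not a proper divisor of 46: compute 11^(46/q) for q ∈ {2, 23}.
11^23 ≡ 46 (mod 47)  [q = 2: ≢ 1 ✓]
11^2 ≡ 27 (mod 47)  [q = 23: ≢ 1 ✓]
Every test exponent gives a nontrivial residue, hence 11 generates the full group.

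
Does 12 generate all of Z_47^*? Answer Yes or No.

No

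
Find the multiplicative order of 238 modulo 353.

352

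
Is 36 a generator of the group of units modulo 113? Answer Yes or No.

No

φ(113) = 113 − 1 = 112 = 2^4 · 7.
It suffices to check that the order of 36 is not a proper divisor of 112: compute 36^(112/q) for q ∈ {2, 7}.
36^56 ≡ 1 (mod 113)  [q = 2: ≡ 1 ✗]
36^16 ≡ 109 (mod 113)  [q = 7: ≢ 1 ✓]
36^56 ≡ 1 shows ord(36) | 56, strictly less than φ(113); not a primitive root.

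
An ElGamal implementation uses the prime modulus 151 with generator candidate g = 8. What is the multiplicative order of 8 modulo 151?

5

Since 8 ∈ (Z/151Z)^×, its order divides φ(151) = 151 − 1 = 150 = 2 · 3 · 5^2.
Divisors of 150: 1, 2, 3, 5, 6, 10, 15, 25, 30, 50, 75, 150.
Evaluate successive powers at the divisors of 150:
8^1 ≡ 8
8^2 ≡ 64
8^3 ≡ 59
8^5 ≡ 1
Hence ord(8) = 5.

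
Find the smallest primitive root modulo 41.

φ(41) = 41 − 1 = 40 = 2^3 · 5.
g is a primitive root iff g^(40/q) ≢ 1 (mod 41) for each prime q ∈ {2, 5}.
g = 2: 2^20 ≡ 1 — hits 1, so not a primitive root.
g = 3: 3^20 ≡ 40; 3^8 ≡ 1 — hits 1, so not a primitive root.
g = 4: 4^20 ≡ 1 — hits 1, so not a primitive root.
g = 5: 5^20 ≡ 1 — hits 1, so not a primitive root.
g = 6: 6^20 ≡ 40; 6^8 ≡ 10 — none is 1, so 6 is a primitive root.
The smallest primitive root modulo 41 is 6.

6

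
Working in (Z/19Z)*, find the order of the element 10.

The order of 10 must divide φ(19) = 19 − 1 = 18 = 2 · 3^2.
Divisors of 18: 1, 2, 3, 6, 9, 18.
Evaluate successive powers at the divisors of 18:
10^1 ≡ 10
10^2 ≡ 5
10^3 ≡ 12
10^6 ≡ 11
10^9 ≡ 18
10^18 ≡ 1
Therefore the multiplicative order of 10 modulo 19 is 18.

18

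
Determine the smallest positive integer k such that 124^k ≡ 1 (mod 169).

156

By Lagrange's theorem, ord_169(124) divides φ(169) = φ(13^2) = 13·(13−1) = 156 = 2^2 · 3 · 13.
Divisors of 156: 1, 2, 3, 4, 6, 12, 13, 26, 39, 52, 78, 156.
Check 124^d mod 169 for each divisor in increasing order:
124^1 ≡ 124
124^2 ≡ 166
124^3 ≡ 135
124^4 ≡ 9
124^6 ≡ 142
124^12 ≡ 53
124^13 ≡ 150
124^26 ≡ 23
124^39 ≡ 70
124^52 ≡ 22
124^78 ≡ 168
124^156 ≡ 1
The smallest such exponent is 156, so the order of 124 is 156.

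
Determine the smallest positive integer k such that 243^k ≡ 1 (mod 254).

126

Since 243 ∈ (Z/254Z)^×, its order divides φ(254) = φ(2)·φ(127) = 1·126 = 126 = 2 · 3^2 · 7.
Divisors of 126: 1, 2, 3, 6, 7, 9, 14, 18, 21, 42, 63, 126.
Check 243^d mod 254 for each divisor in increasing order:
243^1 ≡ 243 (mod 254)
243^2 ≡ 121 (mod 254)
243^3 ≡ 193 (mod 254)
243^6 ≡ 165 (mod 254)
243^7 ≡ 217 (mod 254)
243^9 ≡ 95 (mod 254)
243^14 ≡ 99 (mod 254)
243^18 ≡ 135 (mod 254)
243^21 ≡ 147 (mod 254)
243^42 ≡ 19 (mod 254)
243^63 ≡ 253 (mod 254)
243^126 ≡ 1 (mod 254) ✓
So ord_254(243) = 126.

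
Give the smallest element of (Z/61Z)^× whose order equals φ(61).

φ(61) = 61 − 1 = 60 = 2^2 · 3 · 5.
Test candidates g = 2, 3, … against the prime factors q ∈ {2, 3, 5} of φ(61): g is a generator iff g^(60/q) ≢ 1 for every such q.
g = 2: 2^30 ≡ 60; 2^20 ≡ 47; 2^12 ≡ 9 — none is 1, so 2 is a primitive root.
Hence the least primitive root of 61 is 2.

2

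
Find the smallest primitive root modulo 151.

6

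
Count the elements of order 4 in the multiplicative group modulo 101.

2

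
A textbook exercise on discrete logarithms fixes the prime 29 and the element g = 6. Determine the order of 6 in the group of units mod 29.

Since 6 ∈ (Z/29Z)^×, its order divides φ(29) = 29 − 1 = 28 = 2^2 · 7.
Divisors of 28: 1, 2, 4, 7, 14, 28.
Compute 6^d (mod 29) for the divisors d until we hit 1:
6^1 ≡ 6 (mod 29)
6^2 ≡ 7 (mod 29)
6^4 ≡ 20 (mod 29)
6^7 ≡ 28 (mod 29)
6^14 ≡ 1 (mod 29) ✓
Hence ord(6) = 14.

14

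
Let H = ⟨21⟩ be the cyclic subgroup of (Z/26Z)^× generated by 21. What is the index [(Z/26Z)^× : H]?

3

The order of 21 must divide φ(26) = φ(2)·φ(13) = 1·12 = 12 = 2^2 · 3.
Divisors of 12: 1, 2, 3, 4, 6, 12.
Evaluate successive powers at the divisors of 12:
21^1 ≡ 21 (mod 26)
21^2 ≡ 25 (mod 26)
21^3 ≡ 5 (mod 26)
21^4 ≡ 1 (mod 26) ✓
So ord_26(21) = 4, hence |⟨21⟩| = 4.
Index = |(Z/26Z)^×| / |⟨21⟩| = 12 / 4 = 3.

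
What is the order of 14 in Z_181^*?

Since 14 ∈ (Z/181Z)^×, its order divides φ(181) = 181 − 1 = 180 = 2^2 · 3^2 · 5.
Divisors of 180: 1, 2, 3, 4, 5, 6, 9, 10, 12, 15, 18, 20, 30, 36, 45, 60, 90, 180.
Evaluate successive powers at the divisors of 180:
14^1 ≡ 14 (mod 181)
14^2 ≡ 15 (mod 181)
14^3 ≡ 29 (mod 181)
14^4 ≡ 44 (mod 181)
14^5 ≡ 73 (mod 181)
14^6 ≡ 117 (mod 181)
14^9 ≡ 135 (mod 181)
14^10 ≡ 80 (mod 181)
14^12 ≡ 114 (mod 181)
14^15 ≡ 48 (mod 181)
14^18 ≡ 125 (mod 181)
14^20 ≡ 65 (mod 181)
14^30 ≡ 132 (mod 181)
14^36 ≡ 59 (mod 181)
14^45 ≡ 1 (mod 181) ✓
The smallest such exponent is 45, so the order of 14 is 45.

45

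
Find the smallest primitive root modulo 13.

φ(13) = 13 − 1 = 12 = 2^2 · 3.
g is a primitive root iff g^(12/q) ≢ 1 (mod 13) for each prime q ∈ {2, 3}.
g = 2: 2^6 ≡ 12; 2^4 ≡ 3 — none is 1, so 2 is a primitive root.
So 2 is the smallest generator of (Z/13Z)^×.

2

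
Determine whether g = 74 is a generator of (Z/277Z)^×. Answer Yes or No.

No

φ(277) = 277 − 1 = 276 = 2^2 · 3 · 23.
An element g generates (Z/277Z)^× iff g^(276/q) ≢ 1 (mod 277) for each prime q ∈ {2, 3, 23}.
74^138 ≡ 1 (mod 277)  [q = 2: ≡ 1 ✗]
74^92 ≡ 1 (mod 277)  [q = 3: ≡ 1 ✗]
74^12 ≡ 155 (mod 277)  [q = 23: ≢ 1 ✓]
The check at q = 2 fails, so 74 generates a proper subgroup.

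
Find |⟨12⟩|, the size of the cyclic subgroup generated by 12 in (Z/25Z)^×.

20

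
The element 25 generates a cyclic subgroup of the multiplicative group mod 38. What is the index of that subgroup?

2

By Lagrange's theorem, ord_38(25) divides φ(38) = φ(2)·φ(19) = 1·18 = 18 = 2 · 3^2.
Divisors of 18: 1, 2, 3, 6, 9, 18.
Compute 25^d (mod 38) for the divisors d until we hit 1:
25^1 ≡ 25
25^2 ≡ 17
25^3 ≡ 7
25^6 ≡ 11
25^9 ≡ 1
The order of 25 is 9, so the subgroup it generates has 9 elements.
The index is φ(38) / ord(25) = 18 / 9 = 2.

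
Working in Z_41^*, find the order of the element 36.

20

The order of 36 must divide φ(41) = 41 − 1 = 40 = 2^3 · 5.
Divisors of 40: 1, 2, 4, 5, 8, 10, 20, 40.
Check 36^d mod 41 for each divisor in increasing order:
36^1 ≡ 36
36^2 ≡ 25
36^4 ≡ 10
36^5 ≡ 32
36^8 ≡ 18
36^10 ≡ 40
36^20 ≡ 1
Hence ord(36) = 20.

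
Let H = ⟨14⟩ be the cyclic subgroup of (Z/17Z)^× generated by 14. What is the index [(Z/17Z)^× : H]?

1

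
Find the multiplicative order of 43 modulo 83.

82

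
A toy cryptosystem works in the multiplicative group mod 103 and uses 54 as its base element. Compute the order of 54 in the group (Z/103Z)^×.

102

Since 54 ∈ (Z/103Z)^×, its order divides φ(103) = 103 − 1 = 102 = 2 · 3 · 17.
Divisors of 102: 1, 2, 3, 6, 17, 34, 51, 102.
Test each divisor d:
54^1 ≡ 54
54^2 ≡ 32
54^3 ≡ 80
54^6 ≡ 14
54^17 ≡ 47
54^34 ≡ 46
54^51 ≡ 102
54^102 ≡ 1
Hence ord(54) = 102.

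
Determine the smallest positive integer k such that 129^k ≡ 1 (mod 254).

7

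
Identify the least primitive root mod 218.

φ(218) = φ(2)·φ(109) = 1·108 = 108 = 2^2 · 3^3.
Test candidates g = 2, 3, … against the prime factors q ∈ {2, 3} of φ(218): g is a generator iff g^(108/q) ≢ 1 for every such q.
g = 2: gcd(2, 218) = 2 > 1, not a unit — skip.
g = 3: 3^54 ≡ 1 — hits 1, so not a primitive root.
g = 4: gcd(4, 218) = 2 > 1, not a unit — skip.
g = 5: 5^54 ≡ 1 — hits 1, so not a primitive root.
g = 6: gcd(6, 218) = 2 > 1, not a unit — skip.
g = 7: 7^54 ≡ 1 — hits 1, so not a primitive root.
g = 8: gcd(8, 218) = 2 > 1, not a unit — skip.
g = 9: 9^54 ≡ 1 — hits 1, so not a primitive root.
g = 10: gcd(10, 218) = 2 > 1, not a unit — skip.
g = 11: 11^54 ≡ 217; 11^36 ≡ 45 — none is 1, so 11 is a primitive root.
Hence the least primitive root of 218 is 11.

11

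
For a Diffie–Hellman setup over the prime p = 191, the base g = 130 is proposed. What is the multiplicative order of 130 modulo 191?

95

By Lagrange's theorem, ord_191(130) divides φ(191) = 191 − 1 = 190 = 2 · 5 · 19.
Divisors of 190: 1, 2, 5, 10, 19, 38, 95, 190.
Test each divisor d:
130^1 ≡ 130 (mod 191)
130^2 ≡ 92 (mod 191)
130^5 ≡ 160 (mod 191)
130^10 ≡ 6 (mod 191)
130^19 ≡ 109 (mod 191)
130^38 ≡ 39 (mod 191)
130^95 ≡ 1 (mod 191) ✓
Therefore the multiplicative order of 130 modulo 191 is 95.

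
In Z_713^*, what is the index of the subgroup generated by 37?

By Lagrange's theorem, ord_713(37) divides φ(713) = φ(23·31) = (23−1)·(31−1) = 22·30 = 660 = 2^2 · 3 · 5 · 11.
Divisors of 660: 1, 2, 3, 4, 5, 6, 10, 11, 12, 15, 20, 22, 30, 33, 44, 55, 60, 66, 110, 132, 165, 220, 330, 660.
Test each divisor d:
37^1 ≡ 37 (mod 713)
37^2 ≡ 656 (mod 713)
37^3 ≡ 30 (mod 713)
37^4 ≡ 397 (mod 713)
37^5 ≡ 429 (mod 713)
37^6 ≡ 187 (mod 713)
37^10 ≡ 87 (mod 713)
37^11 ≡ 367 (mod 713)
37^12 ≡ 32 (mod 713)
37^15 ≡ 247 (mod 713)
37^20 ≡ 439 (mod 713)
37^22 ≡ 645 (mod 713)
37^30 ≡ 404 (mod 713)
37^33 ≡ 712 (mod 713)
37^44 ≡ 346 (mod 713)
37^55 ≡ 68 (mod 713)
37^60 ≡ 652 (mod 713)
37^66 ≡ 1 (mod 713) ✓
Thus |⟨37⟩| = ord(37) = 66.
[(Z/713Z)^× : ⟨37⟩] = 660/66 = 10.

10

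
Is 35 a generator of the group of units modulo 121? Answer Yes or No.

φ(121) = φ(11^2) = 11·(11−1) = 110 = 2 · 5 · 11.
Test 35^(110/q) mod 121 for each prime factor q of 110:
35^55 ≡ 120 (mod 121)  [q = 2: ≢ 1 ✓]
35^22 ≡ 81 (mod 121)  [q = 5: ≢ 1 ✓]
35^10 ≡ 100 (mod 121)  [q = 11: ≢ 1 ✓]
All checks pass, so 35 has order 110 and is a primitive root modulo 121.

Yes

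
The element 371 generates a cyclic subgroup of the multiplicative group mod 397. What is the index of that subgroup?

2

The order of 371 must divide φ(397) = 397 − 1 = 396 = 2^2 · 3^2 · 11.
Divisors of 396: 1, 2, 3, 4, 6, 9, 11, 12, 18, 22, 33, 36, 44, 66, 99, 132, 198, 396.
Test each divisor d:
371^1 ≡ 371 (mod 397)
371^2 ≡ 279 (mod 397)
371^3 ≡ 289 (mod 397)
371^4 ≡ 29 (mod 397)
371^6 ≡ 151 (mod 397)
371^9 ≡ 366 (mod 397)
371^11 ≡ 85 (mod 397)
371^12 ≡ 172 (mod 397)
371^18 ≡ 167 (mod 397)
371^22 ≡ 79 (mod 397)
371^33 ≡ 363 (mod 397)
371^36 ≡ 99 (mod 397)
371^44 ≡ 286 (mod 397)
371^66 ≡ 362 (mod 397)
371^99 ≡ 396 (mod 397)
371^132 ≡ 34 (mod 397)
371^198 ≡ 1 (mod 397) ✓
Thus |⟨371⟩| = ord(371) = 198.
[(Z/397Z)^× : ⟨371⟩] = 396/198 = 2.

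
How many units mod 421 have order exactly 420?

φ(421) = 421 − 1 = 420 = 2^2 · 3 · 5 · 7.
In a cyclic group of order 420, there are φ(d) elements of order d for each divisor d of 420, and zero for non-divisors.
420 = 2^2 · 3 · 5 · 7 divides 420, and φ(420) = 96.

96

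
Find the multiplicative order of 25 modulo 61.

15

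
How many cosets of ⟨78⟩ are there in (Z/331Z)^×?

3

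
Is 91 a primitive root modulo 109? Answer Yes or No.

Yes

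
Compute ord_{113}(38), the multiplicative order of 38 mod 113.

By Lagrange's theorem, ord_113(38) divides φ(113) = 113 − 1 = 112 = 2^4 · 7.
Divisors of 112: 1, 2, 4, 7, 8, 14, 16, 28, 56, 112.
Test each divisor d:
38^1 ≡ 38 (mod 113)
38^2 ≡ 88 (mod 113)
38^4 ≡ 60 (mod 113)
38^7 ≡ 65 (mod 113)
38^8 ≡ 97 (mod 113)
38^14 ≡ 44 (mod 113)
38^16 ≡ 30 (mod 113)
38^28 ≡ 15 (mod 113)
38^56 ≡ 112 (mod 113)
38^112 ≡ 1 (mod 113) ✓
The smallest such exponent is 112, so the order of 38 is 112.

112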